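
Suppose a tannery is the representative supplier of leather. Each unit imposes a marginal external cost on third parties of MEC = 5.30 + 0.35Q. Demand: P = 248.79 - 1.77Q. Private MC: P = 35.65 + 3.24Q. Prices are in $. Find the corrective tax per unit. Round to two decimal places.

tax = $18.87 per unit

Social marginal cost = private MC + MEC = 40.95 + 3.59Q.
Set SMC = demand: 40.95 + 3.59Q = 248.79 - 1.77Q → Q* = 38.7761.
The Pigouvian tax equals MEC at Q*: 5.30 + 0.35×38.7761 = 18.8716.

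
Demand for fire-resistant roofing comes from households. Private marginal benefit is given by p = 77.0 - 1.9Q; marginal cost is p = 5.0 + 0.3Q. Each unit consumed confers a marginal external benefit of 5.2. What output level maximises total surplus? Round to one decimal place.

Q* = 35.1

Social marginal benefit = demand + MEB = 82.2 - 1.9Q.
Set SMB = MC: 82.2 - 1.9Q = 5.0 + 0.3Q → Q* = 35.0909.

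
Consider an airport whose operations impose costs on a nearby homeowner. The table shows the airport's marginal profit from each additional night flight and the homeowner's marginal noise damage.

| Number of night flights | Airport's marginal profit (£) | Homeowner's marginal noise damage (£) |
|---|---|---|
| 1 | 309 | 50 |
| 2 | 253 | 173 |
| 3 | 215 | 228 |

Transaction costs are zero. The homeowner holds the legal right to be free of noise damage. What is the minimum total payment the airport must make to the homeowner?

Efficient level: marginal profit ≥ marginal noise damage through level 2, so k* = 2.
With the homeowner holding the right, the airport must at least compensate total damage at k*: 50 + 173 = 223.

£223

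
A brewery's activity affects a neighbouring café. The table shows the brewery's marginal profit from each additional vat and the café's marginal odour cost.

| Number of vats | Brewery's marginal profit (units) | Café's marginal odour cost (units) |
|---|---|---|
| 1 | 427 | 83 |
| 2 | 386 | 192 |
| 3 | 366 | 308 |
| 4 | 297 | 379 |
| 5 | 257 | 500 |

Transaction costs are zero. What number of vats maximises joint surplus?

3

Bargaining reaches the level where marginal profit last exceeds marginal odour cost.
That holds through level 3 (366 ≥ 308) but not at 4 (297 < 379).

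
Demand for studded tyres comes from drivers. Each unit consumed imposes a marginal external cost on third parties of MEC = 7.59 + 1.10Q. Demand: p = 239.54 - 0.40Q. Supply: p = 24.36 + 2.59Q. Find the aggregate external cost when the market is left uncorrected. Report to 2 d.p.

Market equilibrium (private): 24.36 + 2.59Q = 239.54 - 0.40Q → Q_m = 71.9666.
Total external cost = ∫₀^{Q_m} (7.59 + 1.10Q) dQ = 7.59×71.9666 + ½×1.10×71.9666² = 3394.7818.

3394.78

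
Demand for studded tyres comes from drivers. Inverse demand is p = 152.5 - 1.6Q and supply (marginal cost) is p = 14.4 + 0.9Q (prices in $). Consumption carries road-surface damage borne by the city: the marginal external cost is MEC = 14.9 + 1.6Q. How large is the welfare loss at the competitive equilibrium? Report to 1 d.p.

DWL = $1300.9

Market equilibrium (private): 14.4 + 0.9Q = 152.5 - 1.6Q → Q_m = 55.2400.
Social marginal benefit = demand − MEC = 137.6 - 3.2Q.
Set SMB = MC: 137.6 - 3.2Q = 14.4 + 0.9Q → Q* = 30.0488.
Height of the DWL triangle at Q_m is MC(Q_m) − SMB(Q_m) = MEC(Q_m) = 103.2840.
DWL = ½ × 25.1912 × 103.2840 = 1300.9240.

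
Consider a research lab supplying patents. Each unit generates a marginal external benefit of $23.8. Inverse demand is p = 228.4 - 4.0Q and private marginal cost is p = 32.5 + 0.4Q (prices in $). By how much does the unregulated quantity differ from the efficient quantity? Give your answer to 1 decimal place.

5.4 units

Market equilibrium (private): 32.5 + 0.4Q = 228.4 - 4.0Q → Q_m = 44.5227.
Social marginal cost = private MC − MEB = 8.7 + 0.4Q.
Set SMC = demand: 8.7 + 0.4Q = 228.4 - 4.0Q → Q* = 49.9318.
Gap = |44.5227 − 49.9318| = 5.4091.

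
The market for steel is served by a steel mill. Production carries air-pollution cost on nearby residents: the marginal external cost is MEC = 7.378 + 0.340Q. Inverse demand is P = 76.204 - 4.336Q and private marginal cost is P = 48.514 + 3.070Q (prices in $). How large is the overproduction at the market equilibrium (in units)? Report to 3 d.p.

Market equilibrium (private): 48.514 + 3.070Q = 76.204 - 4.336Q → Q_m = 3.7389.
Social marginal cost = private MC + MEC = 55.892 + 3.410Q.
Set SMC = demand: 55.892 + 3.410Q = 76.204 - 4.336Q → Q* = 2.6223.
Gap = |3.7389 − 2.6223| = 1.1166.

1.117 units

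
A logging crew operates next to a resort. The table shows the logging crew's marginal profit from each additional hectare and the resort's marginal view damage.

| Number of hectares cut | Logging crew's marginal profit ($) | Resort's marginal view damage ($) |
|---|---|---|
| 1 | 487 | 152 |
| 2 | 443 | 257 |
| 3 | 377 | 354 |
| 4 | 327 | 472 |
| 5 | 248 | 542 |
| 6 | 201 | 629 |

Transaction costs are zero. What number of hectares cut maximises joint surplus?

Bargaining reaches the level where marginal profit last exceeds marginal view damage.
That holds through level 3 (377 ≥ 354) but not at 4 (327 < 472).

3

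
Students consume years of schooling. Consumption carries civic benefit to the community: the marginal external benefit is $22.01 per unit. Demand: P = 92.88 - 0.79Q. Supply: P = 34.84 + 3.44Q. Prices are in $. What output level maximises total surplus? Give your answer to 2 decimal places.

Social marginal benefit = demand + MEB = 114.89 - 0.79Q.
Set SMB = MC: 114.89 - 0.79Q = 34.84 + 3.44Q → Q* = 18.9243.

Q* = 18.92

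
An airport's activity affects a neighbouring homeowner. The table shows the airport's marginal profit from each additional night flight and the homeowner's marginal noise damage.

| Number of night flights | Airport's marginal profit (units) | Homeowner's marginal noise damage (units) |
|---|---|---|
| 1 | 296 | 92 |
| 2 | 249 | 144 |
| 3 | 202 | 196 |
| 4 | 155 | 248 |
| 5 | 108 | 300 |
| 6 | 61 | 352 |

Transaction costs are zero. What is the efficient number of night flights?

3

Bargaining reaches the level where marginal profit last exceeds marginal noise damage.
That holds through level 3 (202 ≥ 196) but not at 4 (155 < 248).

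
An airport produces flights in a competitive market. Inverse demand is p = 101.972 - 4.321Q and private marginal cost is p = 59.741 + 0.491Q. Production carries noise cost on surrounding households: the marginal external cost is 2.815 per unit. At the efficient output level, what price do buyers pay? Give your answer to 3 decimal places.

Social marginal cost = private MC + MEC = 62.556 + 0.491Q.
Set SMC = demand: 62.556 + 0.491Q = 101.972 - 4.321Q → Q* = 8.1912.
Consumer price on the demand curve at Q*: 101.972 − 4.321×8.1912 = 66.5778.

P = 66.578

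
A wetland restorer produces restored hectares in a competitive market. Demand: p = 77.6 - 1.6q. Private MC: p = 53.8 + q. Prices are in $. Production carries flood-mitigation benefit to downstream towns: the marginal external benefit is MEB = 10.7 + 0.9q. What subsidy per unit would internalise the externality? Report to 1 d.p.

Social marginal cost = private MC − MEB = 43.1 + 0.1q.
Set SMC = demand: 43.1 + 0.1q = 77.6 - 1.6q → q* = 20.2941.
The Pigouvian subsidy equals MEB at q*: 10.7 + 0.9×20.2941 = 28.9647.

subsidy = $29.0 per unit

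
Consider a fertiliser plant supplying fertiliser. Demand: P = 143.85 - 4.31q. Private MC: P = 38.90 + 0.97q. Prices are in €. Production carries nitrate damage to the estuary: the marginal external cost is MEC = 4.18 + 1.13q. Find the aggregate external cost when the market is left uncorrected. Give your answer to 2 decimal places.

€306.31

Market equilibrium (private): 38.90 + 0.97q = 143.85 - 4.31q → q_m = 19.8769.
Total external cost = ∫₀^{q_m} (4.18 + 1.13q) dq = 4.18×19.8769 + ½×1.13×19.8769² = 306.3119.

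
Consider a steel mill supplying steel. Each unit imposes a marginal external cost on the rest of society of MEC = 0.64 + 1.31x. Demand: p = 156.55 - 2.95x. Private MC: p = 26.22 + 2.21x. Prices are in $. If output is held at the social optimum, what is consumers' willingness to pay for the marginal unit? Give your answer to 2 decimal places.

P = $97.42

Social marginal cost = private MC + MEC = 26.86 + 3.52x.
Set SMC = demand: 26.86 + 3.52x = 156.55 - 2.95x → x* = 20.0448.
Consumer price on the demand curve at x*: 156.55 − 2.95×20.0448 = 97.4178.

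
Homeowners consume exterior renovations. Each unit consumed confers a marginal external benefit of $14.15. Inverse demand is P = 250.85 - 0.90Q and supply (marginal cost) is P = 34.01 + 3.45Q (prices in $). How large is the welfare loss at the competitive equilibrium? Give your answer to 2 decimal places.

Market equilibrium (private): 34.01 + 3.45Q = 250.85 - 0.90Q → Q_m = 49.8483.
Social marginal benefit = demand + MEB = 265.00 - 0.90Q.
Set SMB = MC: 265.00 - 0.90Q = 34.01 + 3.45Q → Q* = 53.1011.
Between Q* and Q_m the wedge SMB − MC runs linearly from 0 to MEB(Q_m), so the loss is a triangle.
DWL = ½ × 3.2528 × 14.1500 = 23.0136.

DWL = $23.01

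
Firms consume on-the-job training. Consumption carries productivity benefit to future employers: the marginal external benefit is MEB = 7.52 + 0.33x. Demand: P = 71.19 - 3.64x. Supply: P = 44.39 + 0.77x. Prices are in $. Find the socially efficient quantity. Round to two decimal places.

x* = 8.41

Social marginal benefit = demand + MEB = 78.71 - 3.31x.
Set SMB = MC: 78.71 - 3.31x = 44.39 + 0.77x → x* = 8.4118.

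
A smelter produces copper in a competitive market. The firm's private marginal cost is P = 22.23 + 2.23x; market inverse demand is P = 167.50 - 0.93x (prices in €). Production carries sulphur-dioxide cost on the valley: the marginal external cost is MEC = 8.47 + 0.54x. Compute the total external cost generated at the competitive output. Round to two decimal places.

€959.99

Market equilibrium (private): 22.23 + 2.23x = 167.50 - 0.93x → x_m = 45.9715.
Total external cost = ∫₀^{x_m} (8.47 + 0.54x) dx = 8.47×45.9715 + ½×0.54×45.9715² = 959.9909.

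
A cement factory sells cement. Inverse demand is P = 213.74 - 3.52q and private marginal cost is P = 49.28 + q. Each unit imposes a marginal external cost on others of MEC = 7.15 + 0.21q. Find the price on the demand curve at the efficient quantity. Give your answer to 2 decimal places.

P = 96.67

Social marginal cost = private MC + MEC = 56.43 + 1.21q.
Set SMC = demand: 56.43 + 1.21q = 213.74 - 3.52q → q* = 33.2579.
Consumer price on the demand curve at q*: 213.74 − 3.52×33.2579 = 96.6722.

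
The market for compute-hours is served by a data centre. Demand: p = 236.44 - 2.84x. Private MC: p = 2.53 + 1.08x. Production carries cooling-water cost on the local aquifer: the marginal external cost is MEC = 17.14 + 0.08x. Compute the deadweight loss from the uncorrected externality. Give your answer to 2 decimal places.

Market equilibrium (private): 2.53 + 1.08x = 236.44 - 2.84x → x_m = 59.6709.
Social marginal cost = private MC + MEC = 19.67 + 1.16x.
Set SMC = demand: 19.67 + 1.16x = 236.44 - 2.84x → x* = 54.1925.
The welfare-loss triangle has base |x_m − x*| and height MEC(x_m) (the vertical gap between SMC and demand is zero at x* and MEC at x_m).
DWL = ½ × 5.4784 × 21.9137 = 60.0260.

DWL = 60.03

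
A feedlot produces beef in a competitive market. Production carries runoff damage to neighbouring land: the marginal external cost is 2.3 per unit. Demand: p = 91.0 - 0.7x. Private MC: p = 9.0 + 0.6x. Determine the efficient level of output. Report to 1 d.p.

Social marginal cost = private MC + MEC = 11.3 + 0.6x.
Set SMC = demand: 11.3 + 0.6x = 91.0 - 0.7x → x* = 61.3077.

x* = 61.3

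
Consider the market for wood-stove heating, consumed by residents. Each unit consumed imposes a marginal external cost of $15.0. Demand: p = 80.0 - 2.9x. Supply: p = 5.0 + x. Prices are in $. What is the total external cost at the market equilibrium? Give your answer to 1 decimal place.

Market equilibrium (private): 5.0 + x = 80.0 - 2.9x → x_m = 19.2308.
Total external cost = MEC × x_m = 15.0 × 19.2308 = 288.4620.

$288.5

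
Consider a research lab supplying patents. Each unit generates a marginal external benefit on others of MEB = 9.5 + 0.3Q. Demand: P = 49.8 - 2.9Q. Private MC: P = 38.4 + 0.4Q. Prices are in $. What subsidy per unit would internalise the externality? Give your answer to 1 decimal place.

subsidy = $11.6 per unit

Social marginal cost = private MC − MEB = 28.9 + 0.1Q.
Set SMC = demand: 28.9 + 0.1Q = 49.8 - 2.9Q → Q* = 6.9667.
The Pigouvian subsidy equals MEB at Q*: 9.5 + 0.3×6.9667 = 11.5900.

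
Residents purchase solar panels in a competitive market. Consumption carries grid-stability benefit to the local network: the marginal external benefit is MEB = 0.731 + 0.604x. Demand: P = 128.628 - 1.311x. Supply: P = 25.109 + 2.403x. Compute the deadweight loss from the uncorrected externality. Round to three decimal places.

Market equilibrium (private): 25.109 + 2.403x = 128.628 - 1.311x → x_m = 27.8726.
Social marginal benefit = demand + MEB = 129.359 - 0.707x.
Set SMB = MC: 129.359 - 0.707x = 25.109 + 2.403x → x* = 33.5209.
The loss is the area between SMB and MC from x* to x_m; with linear curves that's a triangle of height MEB(x_m).
DWL = ½ × 5.6483 × 17.5661 = 49.6093.

DWL = 49.609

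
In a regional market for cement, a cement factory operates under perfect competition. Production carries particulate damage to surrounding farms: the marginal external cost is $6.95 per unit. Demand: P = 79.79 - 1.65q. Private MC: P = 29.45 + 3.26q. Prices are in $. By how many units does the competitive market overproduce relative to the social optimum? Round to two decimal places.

Market equilibrium (private): 29.45 + 3.26q = 79.79 - 1.65q → q_m = 10.2525.
Social marginal cost = private MC + MEC = 36.40 + 3.26q.
Set SMC = demand: 36.40 + 3.26q = 79.79 - 1.65q → q* = 8.8371.
Gap = |10.2525 − 8.8371| = 1.4154.

1.42 units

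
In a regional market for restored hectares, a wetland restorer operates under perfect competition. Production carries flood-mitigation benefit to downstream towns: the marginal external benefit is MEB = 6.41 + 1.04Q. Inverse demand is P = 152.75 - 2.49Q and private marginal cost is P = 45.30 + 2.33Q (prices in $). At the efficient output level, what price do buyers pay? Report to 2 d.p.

Social marginal cost = private MC − MEB = 38.89 + 1.29Q.
Set SMC = demand: 38.89 + 1.29Q = 152.75 - 2.49Q → Q* = 30.1217.
Consumer price on the demand curve at Q*: 152.75 − 2.49×30.1217 = 77.7470.

P = $77.75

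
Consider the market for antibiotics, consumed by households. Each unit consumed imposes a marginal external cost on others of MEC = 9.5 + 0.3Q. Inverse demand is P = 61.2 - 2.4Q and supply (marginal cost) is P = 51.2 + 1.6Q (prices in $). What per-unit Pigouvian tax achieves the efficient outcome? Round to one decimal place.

tax = $9.5 per unit

Social marginal benefit = demand − MEC = 51.7 - 2.7Q.
Set SMB = MC: 51.7 - 2.7Q = 51.2 + 1.6Q → Q* = 0.1163.
The Pigouvian tax equals MEC at Q*: 9.5 + 0.3×0.1163 = 9.5349.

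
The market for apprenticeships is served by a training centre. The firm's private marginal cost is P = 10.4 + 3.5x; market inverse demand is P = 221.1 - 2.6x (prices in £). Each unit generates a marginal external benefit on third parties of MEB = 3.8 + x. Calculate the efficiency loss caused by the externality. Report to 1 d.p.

DWL = £144.1

Market equilibrium (private): 10.4 + 3.5x = 221.1 - 2.6x → x_m = 34.5410.
Social marginal cost = private MC − MEB = 6.6 + 2.5x.
Set SMC = demand: 6.6 + 2.5x = 221.1 - 2.6x → x* = 42.0588.
The welfare-loss triangle has base |x_m − x*| and height MEB(x_m) (the vertical gap between SMC and demand is zero at x* and MEB at x_m).
DWL = ½ × 7.5178 × 38.3410 = 144.1200.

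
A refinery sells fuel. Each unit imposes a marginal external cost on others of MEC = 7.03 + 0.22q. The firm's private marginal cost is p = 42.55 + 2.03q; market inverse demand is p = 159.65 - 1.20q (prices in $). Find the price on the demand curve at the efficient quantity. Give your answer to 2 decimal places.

P = $121.36

Social marginal cost = private MC + MEC = 49.58 + 2.25q.
Set SMC = demand: 49.58 + 2.25q = 159.65 - 1.20q → q* = 31.9043.
Consumer price on the demand curve at q*: 159.65 − 1.20×31.9043 = 121.3648.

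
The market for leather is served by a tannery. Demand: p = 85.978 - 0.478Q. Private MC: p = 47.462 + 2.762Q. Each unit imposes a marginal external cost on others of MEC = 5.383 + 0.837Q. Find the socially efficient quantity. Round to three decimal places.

Social marginal cost = private MC + MEC = 52.845 + 3.599Q.
Set SMC = demand: 52.845 + 3.599Q = 85.978 - 0.478Q → Q* = 8.1268.

Q* = 8.127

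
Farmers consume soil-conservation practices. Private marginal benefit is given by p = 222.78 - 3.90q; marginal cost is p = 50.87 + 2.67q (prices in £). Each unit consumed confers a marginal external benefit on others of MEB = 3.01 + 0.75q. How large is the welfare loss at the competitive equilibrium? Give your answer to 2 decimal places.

DWL = £44.01

Market equilibrium (private): 50.87 + 2.67q = 222.78 - 3.90q → q_m = 26.1659.
Social marginal benefit = demand + MEB = 225.79 - 3.15q.
Set SMB = MC: 225.79 - 3.15q = 50.87 + 2.67q → q* = 30.0550.
The loss is the area between SMB and MC from q* to q_m; with linear curves that's a triangle of height MEB(q_m).
DWL = ½ × 3.8891 × 22.6344 = 44.0137.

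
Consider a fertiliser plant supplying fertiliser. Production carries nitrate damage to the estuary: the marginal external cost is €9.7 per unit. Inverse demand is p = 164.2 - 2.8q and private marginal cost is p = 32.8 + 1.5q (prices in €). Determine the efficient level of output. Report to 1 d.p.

q* = 28.3

Social marginal cost = private MC + MEC = 42.5 + 1.5q.
Set SMC = demand: 42.5 + 1.5q = 164.2 - 2.8q → q* = 28.3023.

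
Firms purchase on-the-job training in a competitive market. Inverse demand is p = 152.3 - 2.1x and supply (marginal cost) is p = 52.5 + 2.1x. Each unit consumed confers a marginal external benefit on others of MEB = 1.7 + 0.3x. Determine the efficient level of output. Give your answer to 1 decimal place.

Social marginal benefit = demand + MEB = 154.0 - 1.8x.
Set SMB = MC: 154.0 - 1.8x = 52.5 + 2.1x → x* = 26.0256.

x* = 26.0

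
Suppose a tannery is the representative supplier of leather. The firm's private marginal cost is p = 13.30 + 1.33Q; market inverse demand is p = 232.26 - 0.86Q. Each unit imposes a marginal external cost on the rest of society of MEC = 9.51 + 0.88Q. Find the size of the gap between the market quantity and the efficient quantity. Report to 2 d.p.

Market equilibrium (private): 13.30 + 1.33Q = 232.26 - 0.86Q → Q_m = 99.9817.
Social marginal cost = private MC + MEC = 22.81 + 2.21Q.
Set SMC = demand: 22.81 + 2.21Q = 232.26 - 0.86Q → Q* = 68.2248.
Gap = |99.9817 − 68.2248| = 31.7569.

31.76 units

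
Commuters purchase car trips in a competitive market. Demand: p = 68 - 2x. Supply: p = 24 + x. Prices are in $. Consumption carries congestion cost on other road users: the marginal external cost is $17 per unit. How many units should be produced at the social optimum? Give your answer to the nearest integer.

x* = 9

Social marginal benefit = demand − MEC = 51 - 2x.
Set SMB = MC: 51 - 2x = 24 + x → x* = 9.0000.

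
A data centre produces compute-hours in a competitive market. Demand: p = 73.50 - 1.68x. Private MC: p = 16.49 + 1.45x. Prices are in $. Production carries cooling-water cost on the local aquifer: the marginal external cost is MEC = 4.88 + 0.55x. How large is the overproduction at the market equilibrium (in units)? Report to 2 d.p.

4.05 units

Market equilibrium (private): 16.49 + 1.45x = 73.50 - 1.68x → x_m = 18.2141.
Social marginal cost = private MC + MEC = 21.37 + 2.00x.
Set SMC = demand: 21.37 + 2.00x = 73.50 - 1.68x → x* = 14.1658.
Gap = |18.2141 − 14.1658| = 4.0483.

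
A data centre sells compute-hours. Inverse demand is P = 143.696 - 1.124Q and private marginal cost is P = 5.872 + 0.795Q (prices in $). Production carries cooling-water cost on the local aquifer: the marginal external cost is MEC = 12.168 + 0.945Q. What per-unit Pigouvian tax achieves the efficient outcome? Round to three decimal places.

tax = $53.629 per unit

Social marginal cost = private MC + MEC = 18.040 + 1.740Q.
Set SMC = demand: 18.040 + 1.740Q = 143.696 - 1.124Q → Q* = 43.8743.
The Pigouvian tax equals MEC at Q*: 12.168 + 0.945×43.8743 = 53.6292.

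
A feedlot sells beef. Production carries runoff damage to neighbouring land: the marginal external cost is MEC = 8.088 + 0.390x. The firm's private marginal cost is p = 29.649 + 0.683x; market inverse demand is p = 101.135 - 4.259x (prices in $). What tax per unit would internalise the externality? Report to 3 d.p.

Social marginal cost = private MC + MEC = 37.737 + 1.073x.
Set SMC = demand: 37.737 + 1.073x = 101.135 - 4.259x → x* = 11.8901.
The Pigouvian tax equals MEC at x*: 8.088 + 0.390×11.8901 = 12.7251.

tax = $12.725 per unit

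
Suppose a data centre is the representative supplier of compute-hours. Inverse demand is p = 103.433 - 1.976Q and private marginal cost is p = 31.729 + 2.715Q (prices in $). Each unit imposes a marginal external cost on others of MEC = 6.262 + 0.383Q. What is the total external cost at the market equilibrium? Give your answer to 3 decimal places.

$140.460

Market equilibrium (private): 31.729 + 2.715Q = 103.433 - 1.976Q → Q_m = 15.2854.
Total external cost = ∫₀^{Q_m} (6.262 + 0.383Q) dQ = 6.262×15.2854 + ½×0.383×15.2854² = 140.4599.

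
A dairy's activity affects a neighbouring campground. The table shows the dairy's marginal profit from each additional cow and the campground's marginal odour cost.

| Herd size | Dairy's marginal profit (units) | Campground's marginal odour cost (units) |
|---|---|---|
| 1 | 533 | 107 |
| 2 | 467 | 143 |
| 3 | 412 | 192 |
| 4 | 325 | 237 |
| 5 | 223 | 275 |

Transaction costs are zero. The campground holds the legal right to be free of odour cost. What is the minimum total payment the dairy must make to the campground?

Efficient level: marginal profit ≥ marginal odour cost through level 4, so k* = 4.
With the campground holding the right, the dairy must at least compensate total damage at k*: 107 + 143 + 192 + 237 = 679.

679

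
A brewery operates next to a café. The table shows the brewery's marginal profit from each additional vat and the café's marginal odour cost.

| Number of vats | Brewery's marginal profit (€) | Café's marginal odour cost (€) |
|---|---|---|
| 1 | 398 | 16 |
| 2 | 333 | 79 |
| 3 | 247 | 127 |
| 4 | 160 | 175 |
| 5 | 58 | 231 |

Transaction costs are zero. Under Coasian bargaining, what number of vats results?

Bargaining reaches the level where marginal profit last exceeds marginal odour cost.
That holds through level 3 (247 ≥ 127) but not at 4 (160 < 175).

3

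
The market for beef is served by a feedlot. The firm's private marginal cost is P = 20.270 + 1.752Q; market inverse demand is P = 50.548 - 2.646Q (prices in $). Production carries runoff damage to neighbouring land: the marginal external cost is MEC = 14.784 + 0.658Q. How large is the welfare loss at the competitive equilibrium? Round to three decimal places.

Market equilibrium (private): 20.270 + 1.752Q = 50.548 - 2.646Q → Q_m = 6.8845.
Social marginal cost = private MC + MEC = 35.054 + 2.410Q.
Set SMC = demand: 35.054 + 2.410Q = 50.548 - 2.646Q → Q* = 3.0645.
Height of the DWL triangle at Q_m is SMC(Q_m) − demand(Q_m) = MEC(Q_m) = 19.3140.
DWL = ½ × 3.8200 × 19.3140 = 36.8897.

DWL = $36.890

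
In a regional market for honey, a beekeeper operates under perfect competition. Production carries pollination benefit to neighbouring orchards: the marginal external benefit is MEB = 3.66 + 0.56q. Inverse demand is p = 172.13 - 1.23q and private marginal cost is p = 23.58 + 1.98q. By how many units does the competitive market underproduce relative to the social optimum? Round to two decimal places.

Market equilibrium (private): 23.58 + 1.98q = 172.13 - 1.23q → q_m = 46.2773.
Social marginal cost = private MC − MEB = 19.92 + 1.42q.
Set SMC = demand: 19.92 + 1.42q = 172.13 - 1.23q → q* = 57.4377.
Gap = |46.2773 − 57.4377| = 11.1604.

11.16 units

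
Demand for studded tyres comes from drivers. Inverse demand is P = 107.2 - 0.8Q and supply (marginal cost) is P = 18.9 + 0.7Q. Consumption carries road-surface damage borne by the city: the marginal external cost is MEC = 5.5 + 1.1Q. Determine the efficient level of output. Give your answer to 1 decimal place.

Q* = 31.8

Social marginal benefit = demand − MEC = 101.7 - 1.9Q.
Set SMB = MC: 101.7 - 1.9Q = 18.9 + 0.7Q → Q* = 31.8462.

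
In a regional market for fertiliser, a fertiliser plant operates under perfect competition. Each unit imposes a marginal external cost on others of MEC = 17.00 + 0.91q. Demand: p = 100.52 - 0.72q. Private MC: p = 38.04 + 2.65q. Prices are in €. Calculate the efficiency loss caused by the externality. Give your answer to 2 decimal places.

Market equilibrium (private): 38.04 + 2.65q = 100.52 - 0.72q → q_m = 18.5401.
Social marginal cost = private MC + MEC = 55.04 + 3.56q.
Set SMC = demand: 55.04 + 3.56q = 100.52 - 0.72q → q* = 10.6262.
Between q* and q_m the wedge SMC − demand runs linearly from 0 to MEC(q_m), so the loss is a triangle.
DWL = ½ × 7.9139 × 33.8715 = 134.0278.

DWL = €134.03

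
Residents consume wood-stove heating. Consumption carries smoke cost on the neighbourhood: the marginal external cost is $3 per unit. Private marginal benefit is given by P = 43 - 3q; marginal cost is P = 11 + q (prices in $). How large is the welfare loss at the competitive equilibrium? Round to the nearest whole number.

Market equilibrium (private): 11 + q = 43 - 3q → q_m = 8.0000.
Social marginal benefit = demand − MEC = 40 - 3q.
Set SMB = MC: 40 - 3q = 11 + q → q* = 7.2500.
Height of the DWL triangle at q_m is MC(q_m) − SMB(q_m) = MEC(q_m) = 3.0000.
DWL = ½ × 0.7500 × 3.0000 = 1.1250.

DWL = $1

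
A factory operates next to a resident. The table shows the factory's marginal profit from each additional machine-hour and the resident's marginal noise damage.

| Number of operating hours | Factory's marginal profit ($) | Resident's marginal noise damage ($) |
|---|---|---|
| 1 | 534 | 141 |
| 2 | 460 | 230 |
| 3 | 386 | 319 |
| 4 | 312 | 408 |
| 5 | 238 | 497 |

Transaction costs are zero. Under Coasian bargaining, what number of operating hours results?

3

Bargaining reaches the level where marginal profit last exceeds marginal noise damage.
That holds through level 3 (386 ≥ 319) but not at 4 (312 < 408).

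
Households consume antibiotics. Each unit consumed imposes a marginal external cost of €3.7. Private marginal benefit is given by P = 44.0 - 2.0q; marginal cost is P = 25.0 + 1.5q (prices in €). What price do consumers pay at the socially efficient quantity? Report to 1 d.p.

P = €35.3

Social marginal benefit = demand − MEC = 40.3 - 2.0q.
Set SMB = MC: 40.3 - 2.0q = 25.0 + 1.5q → q* = 4.3714.
Consumer price on the demand curve at q*: 44.0 − 2.0×4.3714 = 35.2572.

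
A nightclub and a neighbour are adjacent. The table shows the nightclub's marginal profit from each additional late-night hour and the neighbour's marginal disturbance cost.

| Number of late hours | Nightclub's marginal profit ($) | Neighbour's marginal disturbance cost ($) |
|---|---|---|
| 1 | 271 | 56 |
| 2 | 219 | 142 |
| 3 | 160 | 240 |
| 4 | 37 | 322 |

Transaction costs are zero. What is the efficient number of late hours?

2

Bargaining reaches the level where marginal profit last exceeds marginal disturbance cost.
That holds through level 2 (219 ≥ 142) but not at 3 (160 < 240).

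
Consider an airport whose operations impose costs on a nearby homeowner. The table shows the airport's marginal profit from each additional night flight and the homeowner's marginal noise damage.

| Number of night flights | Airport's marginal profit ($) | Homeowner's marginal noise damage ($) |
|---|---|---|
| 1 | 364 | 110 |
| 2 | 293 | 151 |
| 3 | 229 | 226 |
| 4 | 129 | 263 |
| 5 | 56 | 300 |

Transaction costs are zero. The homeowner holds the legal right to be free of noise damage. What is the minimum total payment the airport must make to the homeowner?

$487

Efficient level: marginal profit ≥ marginal noise damage through level 3, so k* = 3.
With the homeowner holding the right, the airport must at least compensate total damage at k*: 110 + 151 + 226 = 487.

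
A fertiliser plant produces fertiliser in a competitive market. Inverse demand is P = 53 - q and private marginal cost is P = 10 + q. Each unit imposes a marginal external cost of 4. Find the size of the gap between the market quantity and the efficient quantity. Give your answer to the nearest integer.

Market equilibrium (private): 10 + q = 53 - q → q_m = 21.5000.
Social marginal cost = private MC + MEC = 14 + q.
Set SMC = demand: 14 + q = 53 - q → q* = 19.5000.
Gap = |21.5000 − 19.5000| = 2.0000.

2 units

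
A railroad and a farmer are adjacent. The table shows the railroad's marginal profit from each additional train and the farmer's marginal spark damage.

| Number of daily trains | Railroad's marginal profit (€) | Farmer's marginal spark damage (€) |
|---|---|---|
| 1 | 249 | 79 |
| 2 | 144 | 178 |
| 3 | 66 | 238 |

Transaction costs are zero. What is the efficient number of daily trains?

1

Bargaining reaches the level where marginal profit last exceeds marginal spark damage.
That holds through level 1 (249 ≥ 79) but not at 2 (144 < 178).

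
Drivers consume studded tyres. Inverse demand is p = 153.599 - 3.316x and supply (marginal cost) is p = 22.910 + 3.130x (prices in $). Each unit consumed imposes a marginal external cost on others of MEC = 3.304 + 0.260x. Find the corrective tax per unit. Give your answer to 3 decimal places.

Social marginal benefit = demand − MEC = 150.295 - 3.576x.
Set SMB = MC: 150.295 - 3.576x = 22.910 + 3.130x → x* = 18.9957.
The Pigouvian tax equals MEC at x*: 3.304 + 0.260×18.9957 = 8.2429.

tax = $8.243 per unit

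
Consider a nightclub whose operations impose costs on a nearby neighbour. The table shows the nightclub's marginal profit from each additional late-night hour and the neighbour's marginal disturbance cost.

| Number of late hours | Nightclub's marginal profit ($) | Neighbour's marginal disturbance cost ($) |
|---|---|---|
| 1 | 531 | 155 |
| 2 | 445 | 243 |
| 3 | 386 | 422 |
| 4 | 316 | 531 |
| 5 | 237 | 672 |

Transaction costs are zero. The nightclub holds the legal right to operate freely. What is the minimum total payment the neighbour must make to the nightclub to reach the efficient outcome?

Left alone the nightclub would choose level 5 (marginal profit stays positive).
Efficient level: k* = 2 (marginal profit ≥ marginal disturbance cost through 2).
The neighbour must at least cover the nightclub's forgone profit from cutting 5→2: 386 + 316 + 237 = 939.

$939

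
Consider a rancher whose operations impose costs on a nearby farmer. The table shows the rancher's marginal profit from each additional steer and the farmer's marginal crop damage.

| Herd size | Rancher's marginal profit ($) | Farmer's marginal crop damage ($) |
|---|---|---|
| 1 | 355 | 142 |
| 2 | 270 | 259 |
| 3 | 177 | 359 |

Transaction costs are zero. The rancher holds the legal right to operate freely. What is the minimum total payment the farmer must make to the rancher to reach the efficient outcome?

Left alone the rancher would choose level 3 (marginal profit stays positive).
Efficient level: k* = 2 (marginal profit ≥ marginal crop damage through 2).
The farmer must at least cover the rancher's forgone profit from cutting 3→2: 177 = 177.

$177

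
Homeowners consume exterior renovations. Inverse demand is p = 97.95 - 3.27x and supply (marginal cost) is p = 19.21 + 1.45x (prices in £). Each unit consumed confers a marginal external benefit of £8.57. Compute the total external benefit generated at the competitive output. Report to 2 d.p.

Market equilibrium (private): 19.21 + 1.45x = 97.95 - 3.27x → x_m = 16.6822.
Total external benefit = MEB × x_m = 8.57 × 16.6822 = 142.9665.

£142.97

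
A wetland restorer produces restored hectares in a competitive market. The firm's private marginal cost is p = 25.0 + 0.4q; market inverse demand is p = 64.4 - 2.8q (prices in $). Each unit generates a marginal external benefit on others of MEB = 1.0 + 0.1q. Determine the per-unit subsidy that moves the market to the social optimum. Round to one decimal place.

subsidy = $2.3 per unit

Social marginal cost = private MC − MEB = 24.0 + 0.3q.
Set SMC = demand: 24.0 + 0.3q = 64.4 - 2.8q → q* = 13.0323.
The Pigouvian subsidy equals MEB at q*: 1.0 + 0.1×13.0323 = 2.3032.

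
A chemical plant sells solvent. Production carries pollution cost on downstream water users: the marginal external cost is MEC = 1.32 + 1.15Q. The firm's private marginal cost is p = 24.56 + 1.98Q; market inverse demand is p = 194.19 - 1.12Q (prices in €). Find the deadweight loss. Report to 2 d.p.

Market equilibrium (private): 24.56 + 1.98Q = 194.19 - 1.12Q → Q_m = 54.7194.
Social marginal cost = private MC + MEC = 25.88 + 3.13Q.
Set SMC = demand: 25.88 + 3.13Q = 194.19 - 1.12Q → Q* = 39.6024.
The loss is the area between SMC and demand from Q* to Q_m; with linear curves that's a triangle of height MEC(Q_m).
DWL = ½ × 15.1170 × 64.2473 = 485.6132.

DWL = €485.61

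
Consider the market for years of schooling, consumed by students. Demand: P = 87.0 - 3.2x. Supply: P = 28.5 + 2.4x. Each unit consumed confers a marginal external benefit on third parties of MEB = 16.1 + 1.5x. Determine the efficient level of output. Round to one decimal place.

Social marginal benefit = demand + MEB = 103.1 - 1.7x.
Set SMB = MC: 103.1 - 1.7x = 28.5 + 2.4x → x* = 18.1951.

x* = 18.2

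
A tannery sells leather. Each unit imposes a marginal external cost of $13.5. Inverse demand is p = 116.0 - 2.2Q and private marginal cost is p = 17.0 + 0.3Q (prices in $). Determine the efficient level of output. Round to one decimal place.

Social marginal cost = private MC + MEC = 30.5 + 0.3Q.
Set SMC = demand: 30.5 + 0.3Q = 116.0 - 2.2Q → Q* = 34.2000.

Q* = 34.2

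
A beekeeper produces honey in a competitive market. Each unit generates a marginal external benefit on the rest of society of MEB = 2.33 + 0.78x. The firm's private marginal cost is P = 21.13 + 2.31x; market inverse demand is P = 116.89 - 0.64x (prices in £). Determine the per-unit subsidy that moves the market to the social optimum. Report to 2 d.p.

subsidy = £37.59 per unit

Social marginal cost = private MC − MEB = 18.80 + 1.53x.
Set SMC = demand: 18.80 + 1.53x = 116.89 - 0.64x → x* = 45.2028.
The Pigouvian subsidy equals MEB at x*: 2.33 + 0.78×45.2028 = 37.5882.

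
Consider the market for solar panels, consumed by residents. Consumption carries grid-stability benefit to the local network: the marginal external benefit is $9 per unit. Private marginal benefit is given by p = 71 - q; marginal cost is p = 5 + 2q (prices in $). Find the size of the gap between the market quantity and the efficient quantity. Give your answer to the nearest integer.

3 units

Market equilibrium (private): 5 + 2q = 71 - q → q_m = 22.0000.
Social marginal benefit = demand + MEB = 80 - q.
Set SMB = MC: 80 - q = 5 + 2q → q* = 25.0000.
Gap = |22.0000 − 25.0000| = 3.0000.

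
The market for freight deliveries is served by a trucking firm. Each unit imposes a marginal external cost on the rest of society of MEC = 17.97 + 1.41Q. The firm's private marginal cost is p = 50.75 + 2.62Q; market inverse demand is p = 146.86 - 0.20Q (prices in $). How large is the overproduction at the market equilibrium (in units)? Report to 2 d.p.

Market equilibrium (private): 50.75 + 2.62Q = 146.86 - 0.20Q → Q_m = 34.0816.
Social marginal cost = private MC + MEC = 68.72 + 4.03Q.
Set SMC = demand: 68.72 + 4.03Q = 146.86 - 0.20Q → Q* = 18.4728.
Gap = |34.0816 − 18.4728| = 15.6088.

15.61 units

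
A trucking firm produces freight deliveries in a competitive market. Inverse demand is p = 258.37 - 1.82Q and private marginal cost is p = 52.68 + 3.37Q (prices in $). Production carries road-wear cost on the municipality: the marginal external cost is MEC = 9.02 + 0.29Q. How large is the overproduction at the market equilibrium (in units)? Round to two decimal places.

3.74 units

Market equilibrium (private): 52.68 + 3.37Q = 258.37 - 1.82Q → Q_m = 39.6320.
Social marginal cost = private MC + MEC = 61.70 + 3.66Q.
Set SMC = demand: 61.70 + 3.66Q = 258.37 - 1.82Q → Q* = 35.8887.
Gap = |39.6320 − 35.8887| = 3.7433.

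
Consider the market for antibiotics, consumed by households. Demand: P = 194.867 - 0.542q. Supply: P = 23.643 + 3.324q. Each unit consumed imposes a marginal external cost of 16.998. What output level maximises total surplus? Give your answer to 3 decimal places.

Social marginal benefit = demand − MEC = 177.869 - 0.542q.
Set SMB = MC: 177.869 - 0.542q = 23.643 + 3.324q → q* = 39.8929.

q* = 39.893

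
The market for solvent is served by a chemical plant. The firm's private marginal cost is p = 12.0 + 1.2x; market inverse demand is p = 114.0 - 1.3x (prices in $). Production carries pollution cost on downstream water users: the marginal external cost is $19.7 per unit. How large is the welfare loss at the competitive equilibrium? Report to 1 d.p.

Market equilibrium (private): 12.0 + 1.2x = 114.0 - 1.3x → x_m = 40.8000.
Social marginal cost = private MC + MEC = 31.7 + 1.2x.
Set SMC = demand: 31.7 + 1.2x = 114.0 - 1.3x → x* = 32.9200.
The welfare-loss triangle has base |x_m − x*| and height MEC(x_m) (the vertical gap between SMC and demand is zero at x* and MEC at x_m).
DWL = ½ × 7.8800 × 19.7000 = 77.6180.

DWL = $77.6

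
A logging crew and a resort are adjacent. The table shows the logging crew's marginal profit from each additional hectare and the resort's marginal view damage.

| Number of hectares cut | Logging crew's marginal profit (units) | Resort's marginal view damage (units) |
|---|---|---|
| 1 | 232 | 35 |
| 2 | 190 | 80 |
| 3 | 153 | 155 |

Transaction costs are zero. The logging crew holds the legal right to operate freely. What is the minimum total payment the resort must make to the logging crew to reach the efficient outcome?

Left alone the logging crew would choose level 3 (marginal profit stays positive).
Efficient level: k* = 2 (marginal profit ≥ marginal view damage through 2).
The resort must at least cover the logging crew's forgone profit from cutting 3→2: 153 = 153.

153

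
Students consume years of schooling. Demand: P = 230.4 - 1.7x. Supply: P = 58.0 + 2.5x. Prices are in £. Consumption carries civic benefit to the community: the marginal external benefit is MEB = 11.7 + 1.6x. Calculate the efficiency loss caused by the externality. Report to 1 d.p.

DWL = £1151.4

Market equilibrium (private): 58.0 + 2.5x = 230.4 - 1.7x → x_m = 41.0476.
Social marginal benefit = demand + MEB = 242.1 - 0.1x.
Set SMB = MC: 242.1 - 0.1x = 58.0 + 2.5x → x* = 70.8077.
The loss is the area between SMB and MC from x* to x_m; with linear curves that's a triangle of height MEB(x_m).
DWL = ½ × 29.7601 × 77.3762 = 1151.3617.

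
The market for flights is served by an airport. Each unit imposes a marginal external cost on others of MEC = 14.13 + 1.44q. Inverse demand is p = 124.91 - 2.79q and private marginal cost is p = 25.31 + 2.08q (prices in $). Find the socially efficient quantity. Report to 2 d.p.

Social marginal cost = private MC + MEC = 39.44 + 3.52q.
Set SMC = demand: 39.44 + 3.52q = 124.91 - 2.79q → q* = 13.5452.

q* = 13.55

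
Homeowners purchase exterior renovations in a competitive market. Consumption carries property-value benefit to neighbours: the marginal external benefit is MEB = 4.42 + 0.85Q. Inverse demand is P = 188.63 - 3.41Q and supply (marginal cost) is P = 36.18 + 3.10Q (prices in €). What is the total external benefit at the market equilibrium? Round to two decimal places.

Market equilibrium (private): 36.18 + 3.10Q = 188.63 - 3.41Q → Q_m = 23.4178.
Total external benefit = ∫₀^{Q_m} (4.42 + 0.85Q) dQ = 4.42×23.4178 + ½×0.85×23.4178² = 336.5739.

€336.57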